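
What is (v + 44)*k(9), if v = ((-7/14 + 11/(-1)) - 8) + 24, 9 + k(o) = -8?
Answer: -1649/2 ≈ -824.50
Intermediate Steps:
k(o) = -17 (k(o) = -9 - 8 = -17)
v = 9/2 (v = ((-7*1/14 + 11*(-1)) - 8) + 24 = ((-½ - 11) - 8) + 24 = (-23/2 - 8) + 24 = -39/2 + 24 = 9/2 ≈ 4.5000)
(v + 44)*k(9) = (9/2 + 44)*(-17) = (97/2)*(-17) = -1649/2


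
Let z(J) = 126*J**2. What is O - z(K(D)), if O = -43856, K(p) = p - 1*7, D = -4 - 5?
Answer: -76112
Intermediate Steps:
D = -9
K(p) = -7 + p (K(p) = p - 7 = -7 + p)
O - z(K(D)) = -43856 - 126*(-7 - 9)**2 = -43856 - 126*(-16)**2 = -43856 - 126*256 = -43856 - 1*32256 = -43856 - 32256 = -76112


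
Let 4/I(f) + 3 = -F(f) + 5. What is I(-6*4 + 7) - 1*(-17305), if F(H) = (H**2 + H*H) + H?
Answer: 9673491/559 ≈ 17305.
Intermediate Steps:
F(H) = H + 2*H**2 (F(H) = (H**2 + H**2) + H = 2*H**2 + H = H + 2*H**2)
I(f) = 4/(2 - f*(1 + 2*f)) (I(f) = 4/(-3 + (-f*(1 + 2*f) + 5)) = 4/(-3 + (5 - f*(1 + 2*f))) = 4/(2 - f*(1 + 2*f)))
I(-6*4 + 7) - 1*(-17305) = -4/(-2 + (-6*4 + 7)*(1 + 2*(-6*4 + 7))) - 1*(-17305) = -4/(-2 + (-24 + 7)*(1 + 2*(-24 + 7))) + 17305 = -4/(-2 - 17*(1 + 2*(-17))) + 17305 = -4/(-2 - 17*(1 - 34)) + 17305 = -4/(-2 - 17*(-33)) + 17305 = -4/(-2 + 561) + 17305 = -4/559 + 17305 = 9673491/559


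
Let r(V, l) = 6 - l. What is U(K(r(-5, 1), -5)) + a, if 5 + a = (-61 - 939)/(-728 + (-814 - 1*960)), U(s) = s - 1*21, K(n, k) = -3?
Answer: -35779/1251 ≈ -28.600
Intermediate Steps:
U(s) = -21 + s (U(s) = s - 21 = -21 + s)
a = -5755/1251 (a = -5 + (-61 - 939)/(-728 + (-814 - 1*960)) = -5 - 1000/(-728 + (-814 - 960)) = -5 - 1000/(-728 - 1774) = -5 - 1000/(-2502) = -5 - 1000*(-1/2502) = -5 + 500/1251 = -5755/1251 ≈ -4.6003)
U(K(r(-5, 1), -5)) + a = (-21 - 3) - 5755/1251 = -24 - 5755/1251 = -35779/1251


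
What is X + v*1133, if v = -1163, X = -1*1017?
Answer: -1318696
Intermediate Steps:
X = -1017
X + v*1133 = -1017 - 1163*1133 = -1017 - 1317679 = -1318696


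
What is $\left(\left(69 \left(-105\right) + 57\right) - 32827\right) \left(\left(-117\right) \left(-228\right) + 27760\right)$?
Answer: $-2178256540$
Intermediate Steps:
$\left(\left(69 \left(-105\right) + 57\right) - 32827\right) \left(\left(-117\right) \left(-228\right) + 27760\right) = \left(\left(-7245 + 57\right) - 32827\right) \left(26676 + 27760\right) = \left(-7188 - 32827\right) 54436 = \left(-40015\right) 54436 = -2178256540$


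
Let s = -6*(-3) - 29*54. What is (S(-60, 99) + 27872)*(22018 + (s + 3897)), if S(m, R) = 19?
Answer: 679619997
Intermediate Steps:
s = -1548 (s = 18 - 1566 = -1548)
(S(-60, 99) + 27872)*(22018 + (s + 3897)) = (19 + 27872)*(22018 + (-1548 + 3897)) = 27891*(22018 + 2349) = 27891*24367 = 679619997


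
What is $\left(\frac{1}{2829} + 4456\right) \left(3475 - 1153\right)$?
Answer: $\frac{9757063350}{943} \approx 1.0347 \cdot 10^{7}$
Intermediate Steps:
$\left(\frac{1}{2829} + 4456\right) \left(3475 - 1153\right) = \left(\frac{1}{2829} + 4456\right) 2322 = \frac{12606025}{2829} \cdot 2322 = \frac{9757063350}{943}$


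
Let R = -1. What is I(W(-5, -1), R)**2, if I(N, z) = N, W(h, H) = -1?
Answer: 1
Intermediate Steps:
I(W(-5, -1), R)**2 = (-1)**2 = 1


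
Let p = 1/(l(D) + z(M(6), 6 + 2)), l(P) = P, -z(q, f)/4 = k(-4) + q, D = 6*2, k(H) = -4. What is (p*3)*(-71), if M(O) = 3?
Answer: -213/16 ≈ -13.313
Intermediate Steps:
D = 12
z(q, f) = 16 - 4*q (z(q, f) = -4*(-4 + q) = 16 - 4*q)
p = 1/16 (p = 1/(12 + (16 - 4*3)) = 1/(12 + (16 - 12)) = 1/(12 + 4) = 1/16 ≈ 0.062500)
(p*3)*(-71) = ((1/16)*3)*(-71) = (3/16)*(-71) = -213/16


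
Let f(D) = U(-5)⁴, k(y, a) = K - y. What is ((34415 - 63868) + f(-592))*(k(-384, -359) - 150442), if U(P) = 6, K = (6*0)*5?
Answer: 4225183106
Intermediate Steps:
K = 0 (K = 0*5 = 0)
k(y, a) = -y (k(y, a) = 0 - y = -y)
f(D) = 1296 (f(D) = 6⁴ = 1296)
((34415 - 63868) + f(-592))*(k(-384, -359) - 150442) = ((34415 - 63868) + 1296)*(-1*(-384) - 150442) = (-29453 + 1296)*(384 - 150442) = -28157*(-150058) = 4225183106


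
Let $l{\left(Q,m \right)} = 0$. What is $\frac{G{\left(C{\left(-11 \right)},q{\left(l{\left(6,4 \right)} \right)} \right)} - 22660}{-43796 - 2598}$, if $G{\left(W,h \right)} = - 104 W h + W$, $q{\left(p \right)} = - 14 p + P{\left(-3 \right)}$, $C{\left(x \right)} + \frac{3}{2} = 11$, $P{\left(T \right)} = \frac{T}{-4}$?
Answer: $\frac{46783}{92788} \approx 0.50419$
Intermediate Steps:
$P{\left(T \right)} = - \frac{T}{4}$ ($P{\left(T \right)} = T \left(- \frac{1}{4}\right) = - \frac{T}{4}$)
$C{\left(x \right)} = \frac{19}{2}$ ($C{\left(x \right)} = - \frac{3}{2} + 11 = \frac{19}{2}$)
$q{\left(p \right)} = \frac{3}{4} - 14 p$ ($q{\left(p \right)} = - 14 p - - \frac{3}{4} = - 14 p + \frac{3}{4} = \frac{3}{4} - 14 p$)
$G{\left(W,h \right)} = W - 104 W h$ ($G{\left(W,h \right)} = - 104 W h + W = W - 104 W h$)
$\frac{G{\left(C{\left(-11 \right)},q{\left(l{\left(6,4 \right)} \right)} \right)} - 22660}{-43796 - 2598} = \frac{\frac{19 \left(1 - 104 \left(\frac{3}{4} - 0\right)\right)}{2} - 22660}{-43796 - 2598} = \frac{\frac{19 \left(1 - 104 \left(\frac{3}{4} + 0\right)\right)}{2} - 22660}{-46394} = \left(\frac{19 \left(1 - 78\right)}{2} - 22660\right) \left(- \frac{1}{46394}\right) = \left(\frac{19}{2} \left(-77\right) - 22660\right) \left(- \frac{1}{46394}\right) = \left(- \frac{1463}{2} - 22660\right) \left(- \frac{1}{46394}\right) = \left(- \frac{46783}{2}\right) \left(- \frac{1}{46394}\right) = \frac{46783}{92788}$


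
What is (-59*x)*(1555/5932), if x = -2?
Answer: 91745/2966 ≈ 30.932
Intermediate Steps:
(-59*x)*(1555/5932) = (-59*(-2))*(1555/5932) = 118*(1555*(1/5932)) = 118*(1555/5932) = 91745/2966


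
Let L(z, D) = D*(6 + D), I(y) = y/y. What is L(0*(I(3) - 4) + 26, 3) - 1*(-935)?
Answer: 962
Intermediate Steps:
I(y) = 1
L(0*(I(3) - 4) + 26, 3) - 1*(-935) = 3*(6 + 3) - 1*(-935) = 3*9 + 935 = 27 + 935 = 962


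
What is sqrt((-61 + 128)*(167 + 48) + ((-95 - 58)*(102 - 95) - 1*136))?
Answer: sqrt(13198) ≈ 114.88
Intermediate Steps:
sqrt((-61 + 128)*(167 + 48) + ((-95 - 58)*(102 - 95) - 1*136)) = sqrt(67*215 + (-153*7 - 136)) = sqrt(14405 + (-1071 - 136)) = sqrt(14405 - 1207) = sqrt(13198)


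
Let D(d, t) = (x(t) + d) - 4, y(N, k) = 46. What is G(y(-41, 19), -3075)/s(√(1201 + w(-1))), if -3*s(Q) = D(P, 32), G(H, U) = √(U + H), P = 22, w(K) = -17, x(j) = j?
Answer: -3*I*√3029/50 ≈ -3.3022*I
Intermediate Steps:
G(H, U) = √(H + U)
D(d, t) = -4 + d + t (D(d, t) = (t + d) - 4 = (d + t) - 4 = -4 + d + t)
s(Q) = -50/3 (s(Q) = -(-4 + 22 + 32)/3 = -⅓*50 = -50/3)
G(y(-41, 19), -3075)/s(√(1201 + w(-1))) = √(46 - 3075)/(-50/3) = √(-3029)*(-3/50) = (I*√3029)*(-3/50) = -3*I*√3029/50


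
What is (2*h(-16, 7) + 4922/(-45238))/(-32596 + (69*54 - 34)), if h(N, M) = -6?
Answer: 273889/653779576 ≈ 0.00041893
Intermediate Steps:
(2*h(-16, 7) + 4922/(-45238))/(-32596 + (69*54 - 34)) = (2*(-6) + 4922/(-45238))/(-32596 + (69*54 - 34)) = (-12 + 4922*(-1/45238))/(-32596 + (3726 - 34)) = (-12 - 2461/22619)/(-32596 + 3692) = -273889/22619/(-28904) = -273889/22619*(-1/28904) = 273889/653779576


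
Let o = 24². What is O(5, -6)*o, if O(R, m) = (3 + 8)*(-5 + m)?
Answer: -69696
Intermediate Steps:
o = 576
O(R, m) = -55 + 11*m (O(R, m) = 11*(-5 + m) = -55 + 11*m)
O(5, -6)*o = (-55 + 11*(-6))*576 = (-55 - 66)*576 = -121*576 = -69696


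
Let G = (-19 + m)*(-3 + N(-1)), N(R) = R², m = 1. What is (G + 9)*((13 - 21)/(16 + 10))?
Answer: -180/13 ≈ -13.846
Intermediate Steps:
G = 36 (G = (-19 + 1)*(-3 + (-1)²) = -18*(-3 + 1) = -18*(-2) = 36)
(G + 9)*((13 - 21)/(16 + 10)) = (36 + 9)*((13 - 21)/(16 + 10)) = 45*(-8/26) = 45*(-8*1/26) = 45*(-4/13) = -180/13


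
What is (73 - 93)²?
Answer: 400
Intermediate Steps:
(73 - 93)² = (-20)² = 400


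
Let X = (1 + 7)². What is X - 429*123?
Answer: -52703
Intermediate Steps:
X = 64 (X = 8² = 64)
X - 429*123 = 64 - 429*123 = 64 - 52767 = -52703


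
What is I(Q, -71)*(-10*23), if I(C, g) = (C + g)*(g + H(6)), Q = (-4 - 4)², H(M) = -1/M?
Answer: -343735/3 ≈ -1.1458e+5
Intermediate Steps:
Q = 64 (Q = (-8)² = 64)
I(C, g) = (-⅙ + g)*(C + g) (I(C, g) = (C + g)*(g - 1/6) = (C + g)*(g - 1*⅙) = (C + g)*(g - ⅙) = (C + g)*(-⅙ + g) = (-⅙ + g)*(C + g))
I(Q, -71)*(-10*23) = ((-71)² - ⅙*64 - ⅙*(-71) + 64*(-71))*(-10*23) = (5041 - 32/3 + 71/6 - 4544)*(-230) = (2989/6)*(-230) = -343735/3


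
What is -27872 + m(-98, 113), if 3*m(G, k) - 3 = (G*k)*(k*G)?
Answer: 122549863/3 ≈ 4.0850e+7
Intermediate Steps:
m(G, k) = 1 + G**2*k**2/3 (m(G, k) = 1 + ((G*k)*(k*G))/3 = 1 + ((G*k)*(G*k))/3 = 1 + (G**2*k**2)/3 = 1 + G**2*k**2/3)
-27872 + m(-98, 113) = -27872 + (1 + (1/3)*(-98)**2*113**2) = -27872 + (1 + (1/3)*9604*12769) = -27872 + (1 + 122633476/3) = -27872 + 122633479/3 = 122549863/3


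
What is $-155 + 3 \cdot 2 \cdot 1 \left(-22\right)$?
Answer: $-287$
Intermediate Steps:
$-155 + 3 \cdot 2 \cdot 1 \left(-22\right) = -155 + 3 \cdot 2 \left(-22\right) = -155 + 6 \left(-22\right) = -155 - 132 = -287$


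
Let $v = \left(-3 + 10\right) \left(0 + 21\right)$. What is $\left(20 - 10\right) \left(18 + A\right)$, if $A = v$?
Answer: $1650$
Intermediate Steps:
$v = 147$ ($v = 7 \cdot 21 = 147$)
$A = 147$
$\left(20 - 10\right) \left(18 + A\right) = \left(20 - 10\right) \left(18 + 147\right) = \left(20 - 10\right) 165 = 10 \cdot 165 = 1650$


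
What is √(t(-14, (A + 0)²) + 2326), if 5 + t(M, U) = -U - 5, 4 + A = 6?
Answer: 34*√2 ≈ 48.083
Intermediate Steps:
A = 2 (A = -4 + 6 = 2)
t(M, U) = -10 - U (t(M, U) = -5 + (-U - 5) = -5 + (-5 - U) = -10 - U)
√(t(-14, (A + 0)²) + 2326) = √((-10 - (2 + 0)²) + 2326) = √((-10 - 1*2²) + 2326) = √((-10 - 1*4) + 2326) = √((-10 - 4) + 2326) = √(-14 + 2326) = √2312 = 34*√2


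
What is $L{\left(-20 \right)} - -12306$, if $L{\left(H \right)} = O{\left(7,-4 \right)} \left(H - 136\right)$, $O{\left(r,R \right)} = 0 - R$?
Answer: $11682$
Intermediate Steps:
$O{\left(r,R \right)} = - R$
$L{\left(H \right)} = -544 + 4 H$ ($L{\left(H \right)} = \left(-1\right) \left(-4\right) \left(H - 136\right) = 4 \left(-136 + H\right) = -544 + 4 H$)
$L{\left(-20 \right)} - -12306 = \left(-544 + 4 \left(-20\right)\right) - -12306 = \left(-544 - 80\right) + 12306 = -624 + 12306 = 11682$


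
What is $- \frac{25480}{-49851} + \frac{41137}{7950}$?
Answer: $\frac{751095529}{132105150} \approx 5.6856$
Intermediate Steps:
$- \frac{25480}{-49851} + \frac{41137}{7950} = \left(-25480\right) \left(- \frac{1}{49851}\right) + 41137 \cdot \frac{1}{7950} = \frac{25480}{49851} + \frac{41137}{7950} = \frac{751095529}{132105150}$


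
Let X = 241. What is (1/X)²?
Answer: 1/58081 ≈ 1.7217e-5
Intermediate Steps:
(1/X)² = (1/241)² = 1/58081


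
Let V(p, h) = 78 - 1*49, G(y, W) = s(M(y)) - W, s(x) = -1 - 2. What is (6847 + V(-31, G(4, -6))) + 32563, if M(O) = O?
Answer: 39439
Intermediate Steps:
s(x) = -3
G(y, W) = -3 - W
V(p, h) = 29 (V(p, h) = 78 - 49 = 29)
(6847 + V(-31, G(4, -6))) + 32563 = (6847 + 29) + 32563 = 6876 + 32563 = 39439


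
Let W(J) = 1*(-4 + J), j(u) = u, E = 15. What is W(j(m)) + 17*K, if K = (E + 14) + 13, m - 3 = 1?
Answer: 714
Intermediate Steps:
m = 4 (m = 3 + 1 = 4)
W(J) = -4 + J
K = 42 (K = (15 + 14) + 13 = 29 + 13 = 42)
W(j(m)) + 17*K = (-4 + 4) + 17*42 = 0 + 714 = 714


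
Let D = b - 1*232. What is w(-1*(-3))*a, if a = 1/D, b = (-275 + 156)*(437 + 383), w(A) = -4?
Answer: 1/24453 ≈ 4.0895e-5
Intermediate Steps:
b = -97580 (b = -119*820 = -97580)
D = -97812 (D = -97580 - 1*232 = -97580 - 232 = -97812)
a = -1/97812 (a = 1/(-97812) = -1/97812 ≈ -1.0224e-5)
w(-1*(-3))*a = -4*(-1/97812) = 1/24453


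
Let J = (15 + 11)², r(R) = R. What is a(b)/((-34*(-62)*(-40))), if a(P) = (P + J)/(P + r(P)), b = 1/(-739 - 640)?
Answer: 932203/168640 ≈ 5.5278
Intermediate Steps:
J = 676 (J = 26² = 676)
b = -1/1379 (b = 1/(-1379) = -1/1379 ≈ -0.00072516)
a(P) = (676 + P)/(2*P) (a(P) = (P + 676)/(P + P) = (676 + P)/((2*P)) = (676 + P)*(1/(2*P)) = (676 + P)/(2*P))
a(b)/((-34*(-62)*(-40))) = ((676 - 1/1379)/(2*(-1/1379)))/((-34*(-62)*(-40))) = ((½)*(-1379)*(932203/1379))/((2108*(-40))) = -932203/2/(-84320) = -932203/2*(-1/84320) = 932203/168640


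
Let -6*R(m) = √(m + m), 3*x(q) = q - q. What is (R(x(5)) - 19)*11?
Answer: -209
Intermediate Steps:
x(q) = 0 (x(q) = (q - q)/3 = (⅓)*0 = 0)
R(m) = -√2*√m/6 (R(m) = -√(m + m)/6 = -√2*√m/6)
(R(x(5)) - 19)*11 = (-√2*√0/6 - 19)*11 = (-⅙*√2*0 - 19)*11 = (0 - 19)*11 = -19*11 = -209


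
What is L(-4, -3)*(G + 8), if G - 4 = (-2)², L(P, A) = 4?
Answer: 64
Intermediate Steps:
G = 8 (G = 4 + (-2)² = 4 + 4 = 8)
L(-4, -3)*(G + 8) = 4*(8 + 8) = 4*16 = 64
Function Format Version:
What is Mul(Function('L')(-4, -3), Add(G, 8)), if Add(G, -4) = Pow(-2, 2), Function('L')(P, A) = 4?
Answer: 64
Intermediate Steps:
G = 8 (G = Add(4, Pow(-2, 2)) = Add(4, 4) = 8)
Mul(Function('L')(-4, -3), Add(G, 8)) = Mul(4, Add(8, 8)) = Mul(4, 16) = 64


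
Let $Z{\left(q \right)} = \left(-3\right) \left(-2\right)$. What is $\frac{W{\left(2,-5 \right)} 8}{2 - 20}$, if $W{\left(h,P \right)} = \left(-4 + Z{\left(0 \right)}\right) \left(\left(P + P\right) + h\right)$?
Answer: $\frac{64}{9} \approx 7.1111$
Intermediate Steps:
$Z{\left(q \right)} = 6$
$W{\left(h,P \right)} = 2 h + 4 P$ ($W{\left(h,P \right)} = \left(-4 + 6\right) \left(\left(P + P\right) + h\right) = 2 \left(2 P + h\right) = 2 \left(h + 2 P\right) = 2 h + 4 P$)
$\frac{W{\left(2,-5 \right)} 8}{2 - 20} = \frac{\left(2 \cdot 2 + 4 \left(-5\right)\right) 8}{2 - 20} = \frac{\left(4 - 20\right) 8}{-18} = \left(-16\right) 8 \left(- \frac{1}{18}\right) = \left(-128\right) \left(- \frac{1}{18}\right) = \frac{64}{9}$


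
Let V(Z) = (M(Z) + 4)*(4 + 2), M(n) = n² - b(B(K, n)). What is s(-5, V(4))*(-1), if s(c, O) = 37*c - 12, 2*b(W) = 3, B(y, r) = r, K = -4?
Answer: 197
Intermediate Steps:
b(W) = 3/2 (b(W) = (½)*3 = 3/2)
M(n) = -3/2 + n² (M(n) = n² - 1*3/2 = n² - 3/2 = -3/2 + n²)
V(Z) = 15 + 6*Z² (V(Z) = ((-3/2 + Z²) + 4)*(4 + 2) = (5/2 + Z²)*6 = 15 + 6*Z²)
s(c, O) = -12 + 37*c
s(-5, V(4))*(-1) = (-12 + 37*(-5))*(-1) = (-12 - 185)*(-1) = -197*(-1) = 197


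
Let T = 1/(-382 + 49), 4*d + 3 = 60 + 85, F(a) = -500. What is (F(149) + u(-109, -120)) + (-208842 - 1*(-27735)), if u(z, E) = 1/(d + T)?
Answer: -4293370421/23641 ≈ -1.8161e+5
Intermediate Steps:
d = 71/2 (d = -¾ + (60 + 85)/4 = -¾ + (¼)*145 = -¾ + 145/4 = 71/2 ≈ 35.500)
T = -1/333 (T = 1/(-333) = -1/333 ≈ -0.0030030)
u(z, E) = 666/23641 (u(z, E) = 1/(71/2 - 1/333) = 1/(23641/666) = 666/23641)
(F(149) + u(-109, -120)) + (-208842 - 1*(-27735)) = (-500 + 666/23641) + (-208842 - 1*(-27735)) = -11819834/23641 + (-208842 + 27735) = -11819834/23641 - 181107 = -4293370421/23641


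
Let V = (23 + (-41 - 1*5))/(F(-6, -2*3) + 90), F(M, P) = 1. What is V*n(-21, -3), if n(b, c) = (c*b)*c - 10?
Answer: 4577/91 ≈ 50.297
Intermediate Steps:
n(b, c) = -10 + b*c² (n(b, c) = (b*c)*c - 10 = b*c² - 10 = -10 + b*c²)
V = -23/91 (V = (23 + (-41 - 1*5))/(1 + 90) = (23 + (-41 - 5))/91 = (23 - 46)*(1/91) = -23*1/91 = -23/91 ≈ -0.25275)
V*n(-21, -3) = -23*(-10 - 21*(-3)²)/91 = -23*(-10 - 21*9)/91 = -23*(-10 - 189)/91 = -23/91*(-199) = 4577/91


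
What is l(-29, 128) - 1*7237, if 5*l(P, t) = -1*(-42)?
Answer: -36143/5 ≈ -7228.6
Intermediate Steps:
l(P, t) = 42/5 (l(P, t) = (-1*(-42))/5 = (1/5)*42 = 42/5)
l(-29, 128) - 1*7237 = 42/5 - 1*7237 = 42/5 - 7237 = -36143/5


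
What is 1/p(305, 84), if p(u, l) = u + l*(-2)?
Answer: 1/137 ≈ 0.0072993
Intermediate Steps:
p(u, l) = u - 2*l
1/p(305, 84) = 1/(305 - 2*84) = 1/(305 - 168) = 1/137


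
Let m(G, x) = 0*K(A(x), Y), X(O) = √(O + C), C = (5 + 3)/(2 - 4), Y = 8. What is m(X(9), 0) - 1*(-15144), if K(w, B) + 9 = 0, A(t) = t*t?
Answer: 15144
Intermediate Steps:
A(t) = t²
C = -4 (C = 8/(-2) = 8*(-½) = -4)
K(w, B) = -9 (K(w, B) = -9 + 0 = -9)
X(O) = √(-4 + O) (X(O) = √(O - 4) = √(-4 + O))
m(G, x) = 0 (m(G, x) = 0*(-9) = 0)
m(X(9), 0) - 1*(-15144) = 0 - 1*(-15144) = 0 + 15144 = 15144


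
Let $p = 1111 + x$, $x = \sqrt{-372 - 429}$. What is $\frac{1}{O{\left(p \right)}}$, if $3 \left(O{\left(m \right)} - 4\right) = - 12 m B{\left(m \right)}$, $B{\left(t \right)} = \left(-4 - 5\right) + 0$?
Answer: $\frac{2500}{100064881} - \frac{27 i \sqrt{89}}{400259524} \approx 2.4984 \cdot 10^{-5} - 6.3638 \cdot 10^{-7} i$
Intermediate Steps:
$x = 3 i \sqrt{89}$ ($x = \sqrt{-801} = 3 i \sqrt{89} \approx 28.302 i$)
$B{\left(t \right)} = -9$ ($B{\left(t \right)} = -9 + 0 = -9$)
$p = 1111 + 3 i \sqrt{89} \approx 1111.0 + 28.302 i$
$O{\left(m \right)} = 4 + 36 m$ ($O{\left(m \right)} = 4 + \frac{- 12 m \left(-9\right)}{3} = 4 + \frac{108 m}{3} = 4 + 36 m$)
$\frac{1}{O{\left(p \right)}} = \frac{1}{4 + 36 \left(1111 + 3 i \sqrt{89}\right)} = \frac{1}{4 + \left(39996 + 108 i \sqrt{89}\right)} = \frac{1}{40000 + 108 i \sqrt{89}}$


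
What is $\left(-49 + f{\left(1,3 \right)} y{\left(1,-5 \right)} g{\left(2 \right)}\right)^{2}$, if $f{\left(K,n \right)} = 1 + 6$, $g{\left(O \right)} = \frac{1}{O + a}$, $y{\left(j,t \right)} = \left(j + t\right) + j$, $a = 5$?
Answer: $2704$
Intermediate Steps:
$y{\left(j,t \right)} = t + 2 j$
$g{\left(O \right)} = \frac{1}{5 + O}$ ($g{\left(O \right)} = \frac{1}{O + 5} = \frac{1}{5 + O}$)
$f{\left(K,n \right)} = 7$
$\left(-49 + f{\left(1,3 \right)} y{\left(1,-5 \right)} g{\left(2 \right)}\right)^{2} = \left(-49 + \frac{7 \left(-5 + 2 \cdot 1\right)}{5 + 2}\right)^{2} = \left(-49 + \frac{7 \left(-5 + 2\right)}{7}\right)^{2} = \left(-49 + 7 \left(-3\right) \frac{1}{7}\right)^{2} = \left(-49 - 3\right)^{2} = \left(-52\right)^{2} = 2704$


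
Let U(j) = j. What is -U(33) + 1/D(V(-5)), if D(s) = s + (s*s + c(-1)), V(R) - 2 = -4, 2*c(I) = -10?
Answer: -100/3 ≈ -33.333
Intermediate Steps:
c(I) = -5 (c(I) = (1/2)*(-10) = -5)
V(R) = -2 (V(R) = 2 - 4 = -2)
D(s) = -5 + s + s**2 (D(s) = s + (s*s - 5) = s + (s**2 - 5) = s + (-5 + s**2) = -5 + s + s**2)
-U(33) + 1/D(V(-5)) = -1*33 + 1/(-5 - 2 + (-2)**2) = -33 + 1/(-5 - 2 + 4) = -33 + 1/(-3) = -33 - 1/3 = -100/3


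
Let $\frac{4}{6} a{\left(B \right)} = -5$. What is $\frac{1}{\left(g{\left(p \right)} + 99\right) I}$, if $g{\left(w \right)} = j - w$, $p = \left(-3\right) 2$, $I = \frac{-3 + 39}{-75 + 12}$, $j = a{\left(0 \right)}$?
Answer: $- \frac{7}{390} \approx -0.017949$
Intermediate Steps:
$a{\left(B \right)} = - \frac{15}{2}$ ($a{\left(B \right)} = \frac{3}{2} \left(-5\right) = - \frac{15}{2}$)
$j = - \frac{15}{2} \approx -7.5$
$I = - \frac{4}{7}$ ($I = \frac{36}{-63} = 36 \left(- \frac{1}{63}\right) = - \frac{4}{7} \approx -0.57143$)
$p = -6$
$g{\left(w \right)} = - \frac{15}{2} - w$
$\frac{1}{\left(g{\left(p \right)} + 99\right) I} = \frac{1}{\left(\left(- \frac{15}{2} - -6\right) + 99\right) \left(- \frac{4}{7}\right)} = \frac{1}{\left(\left(- \frac{15}{2} + 6\right) + 99\right) \left(- \frac{4}{7}\right)} = \frac{1}{\left(- \frac{3}{2} + 99\right) \left(- \frac{4}{7}\right)} = \frac{1}{\frac{195}{2} \left(- \frac{4}{7}\right)} = \frac{1}{- \frac{390}{7}} = - \frac{7}{390}$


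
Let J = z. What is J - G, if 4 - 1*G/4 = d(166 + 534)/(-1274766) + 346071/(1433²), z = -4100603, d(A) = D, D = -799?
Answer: -5367131113184314459/1308858979287 ≈ -4.1006e+6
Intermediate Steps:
d(A) = -799
G = 20056143104398/1308858979287 (G = 16 - 4*(-799/(-1274766) + 346071/(1433²)) = 16 - 4*(-799*(-1/1274766) + 346071/2053489) = 16 - 4*(799/1274766 + 346071*(1/2053489)) = 16 - 4*(799/1274766 + 346071/2053489) = 16 - 4*442800282097/2617717958574 = 16 - 885600564194/1308858979287 = 20056143104398/1308858979287 ≈ 15.323)
J = -4100603
J - G = -4100603 - 1*20056143104398/1308858979287 = -4100603 - 20056143104398/1308858979287 = -5367131113184314459/1308858979287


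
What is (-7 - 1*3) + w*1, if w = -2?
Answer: -12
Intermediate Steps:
(-7 - 1*3) + w*1 = (-7 - 1*3) - 2*1 = (-7 - 3) - 2 = -10 - 2 = -12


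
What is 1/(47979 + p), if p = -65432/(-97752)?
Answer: 12219/586263580 ≈ 2.0842e-5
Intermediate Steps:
p = 8179/12219 (p = -65432*(-1/97752) = 8179/12219 ≈ 0.66937)
1/(47979 + p) = 1/(47979 + 8179/12219) = 1/(586263580/12219) = 12219/586263580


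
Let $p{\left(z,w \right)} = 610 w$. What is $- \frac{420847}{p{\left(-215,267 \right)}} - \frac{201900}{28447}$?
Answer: $- \frac{44855287609}{4633162890} \approx -9.6814$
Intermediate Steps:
$- \frac{420847}{p{\left(-215,267 \right)}} - \frac{201900}{28447} = - \frac{420847}{610 \cdot 267} - \frac{201900}{28447} = - \frac{420847}{162870} - \frac{201900}{28447} = - \frac{44855287609}{4633162890}$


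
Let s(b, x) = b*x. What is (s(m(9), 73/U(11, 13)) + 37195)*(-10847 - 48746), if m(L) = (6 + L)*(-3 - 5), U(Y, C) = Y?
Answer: -23860143305/11 ≈ -2.1691e+9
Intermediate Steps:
m(L) = -48 - 8*L (m(L) = (6 + L)*(-8) = -48 - 8*L)
(s(m(9), 73/U(11, 13)) + 37195)*(-10847 - 48746) = ((-48 - 8*9)*(73/11) + 37195)*(-10847 - 48746) = ((-48 - 72)*(73*(1/11)) + 37195)*(-59593) = (-120*73/11 + 37195)*(-59593) = (-8760/11 + 37195)*(-59593) = (400385/11)*(-59593) = -23860143305/11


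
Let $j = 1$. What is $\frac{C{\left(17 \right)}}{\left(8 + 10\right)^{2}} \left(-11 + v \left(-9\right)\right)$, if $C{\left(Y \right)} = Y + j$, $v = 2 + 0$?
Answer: $- \frac{29}{18} \approx -1.6111$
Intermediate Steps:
$v = 2$
$C{\left(Y \right)} = 1 + Y$ ($C{\left(Y \right)} = Y + 1 = 1 + Y$)
$\frac{C{\left(17 \right)}}{\left(8 + 10\right)^{2}} \left(-11 + v \left(-9\right)\right) = \frac{1 + 17}{\left(8 + 10\right)^{2}} \left(-11 + 2 \left(-9\right)\right) = \frac{18}{18^{2}} \left(-11 - 18\right) = \frac{18}{324} \left(-29\right) = 18 \cdot \frac{1}{324} \left(-29\right) = \frac{1}{18} \left(-29\right) = - \frac{29}{18}$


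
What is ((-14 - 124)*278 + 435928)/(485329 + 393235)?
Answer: 99391/219641 ≈ 0.45252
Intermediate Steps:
((-14 - 124)*278 + 435928)/(485329 + 393235) = (-138*278 + 435928)/878564 = (-38364 + 435928)*(1/878564) = 397564*(1/878564) = 99391/219641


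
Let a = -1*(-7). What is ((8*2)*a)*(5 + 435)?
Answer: 49280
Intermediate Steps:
a = 7
((8*2)*a)*(5 + 435) = ((8*2)*7)*(5 + 435) = (16*7)*440 = 112*440 = 49280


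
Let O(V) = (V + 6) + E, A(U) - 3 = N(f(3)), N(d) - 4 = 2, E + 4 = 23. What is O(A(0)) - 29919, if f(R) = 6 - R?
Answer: -29885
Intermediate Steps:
E = 19 (E = -4 + 23 = 19)
N(d) = 6 (N(d) = 4 + 2 = 6)
A(U) = 9 (A(U) = 3 + 6 = 9)
O(V) = 25 + V (O(V) = (V + 6) + 19 = (6 + V) + 19 = 25 + V)
O(A(0)) - 29919 = (25 + 9) - 29919 = 34 - 29919 = -29885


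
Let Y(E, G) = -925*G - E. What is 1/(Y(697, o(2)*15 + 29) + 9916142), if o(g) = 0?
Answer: 1/9888620 ≈ 1.0113e-7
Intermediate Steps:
Y(E, G) = -E - 925*G
1/(Y(697, o(2)*15 + 29) + 9916142) = 1/((-1*697 - 925*(0*15 + 29)) + 9916142) = 1/((-697 - 925*(0 + 29)) + 9916142) = 1/((-697 - 925*29) + 9916142) = 1/((-697 - 26825) + 9916142) = 1/(-27522 + 9916142) = 1/9888620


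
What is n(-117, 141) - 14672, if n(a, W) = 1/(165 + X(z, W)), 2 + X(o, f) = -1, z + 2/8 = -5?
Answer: -2376863/162 ≈ -14672.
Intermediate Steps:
z = -21/4 (z = -¼ - 5 = -21/4 ≈ -5.2500)
X(o, f) = -3 (X(o, f) = -2 - 1 = -3)
n(a, W) = 1/162 (n(a, W) = 1/(165 - 3) = 1/162)
n(-117, 141) - 14672 = 1/162 - 14672 = -2376863/162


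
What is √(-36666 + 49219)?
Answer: √12553 ≈ 112.04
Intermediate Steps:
√(-36666 + 49219) = √12553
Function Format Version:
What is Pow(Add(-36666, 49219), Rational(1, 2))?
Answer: Pow(12553, Rational(1, 2)) ≈ 112.04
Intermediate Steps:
Pow(Add(-36666, 49219), Rational(1, 2)) = Pow(12553, Rational(1, 2))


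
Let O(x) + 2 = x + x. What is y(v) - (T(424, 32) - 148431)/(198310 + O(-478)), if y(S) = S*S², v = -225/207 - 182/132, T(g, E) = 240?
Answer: -68268721019933/4793959431756 ≈ -14.241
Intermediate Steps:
O(x) = -2 + 2*x (O(x) = -2 + (x + x) = -2 + 2*x)
v = -3743/1518 (v = -225*1/207 - 182*1/132 = -25/23 - 91/66 = -3743/1518 ≈ -2.4657)
y(S) = S³
y(v) - (T(424, 32) - 148431)/(198310 + O(-478)) = (-3743/1518)³ - (240 - 148431)/(198310 + (-2 + 2*(-478))) = -52439613407/3497963832 - (-148191)/(198310 + (-2 - 956)) = -52439613407/3497963832 - (-148191)/(198310 - 958) = -52439613407/3497963832 - (-148191)/197352 = -52439613407/3497963832 - 1*(-49397/65784) = -52439613407/3497963832 + 49397/65784 = -68268721019933/4793959431756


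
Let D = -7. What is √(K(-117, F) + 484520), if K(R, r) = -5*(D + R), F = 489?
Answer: 2*√121285 ≈ 696.52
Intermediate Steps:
K(R, r) = 35 - 5*R (K(R, r) = -5*(-7 + R) = 35 - 5*R)
√(K(-117, F) + 484520) = √((35 - 5*(-117)) + 484520) = √((35 + 585) + 484520) = √(620 + 484520) = √485140 = 2*√121285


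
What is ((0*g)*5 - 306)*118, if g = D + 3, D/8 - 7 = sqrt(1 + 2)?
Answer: -36108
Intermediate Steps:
D = 56 + 8*sqrt(3) (D = 56 + 8*sqrt(1 + 2) = 56 + 8*sqrt(3) ≈ 69.856)
g = 59 + 8*sqrt(3) (g = (56 + 8*sqrt(3)) + 3 = 59 + 8*sqrt(3) ≈ 72.856)
((0*g)*5 - 306)*118 = ((0*(59 + 8*sqrt(3)))*5 - 306)*118 = (0*5 - 306)*118 = (0 - 306)*118 = -306*118 = -36108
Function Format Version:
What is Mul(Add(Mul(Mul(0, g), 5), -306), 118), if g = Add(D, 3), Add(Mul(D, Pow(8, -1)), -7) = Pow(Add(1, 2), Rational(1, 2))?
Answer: -36108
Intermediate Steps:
D = Add(56, Mul(8, Pow(3, Rational(1, 2)))) (D = Add(56, Mul(8, Pow(Add(1, 2), Rational(1, 2)))) = Add(56, Mul(8, Pow(3, Rational(1, 2)))) ≈ 69.856)
g = Add(59, Mul(8, Pow(3, Rational(1, 2)))) (g = Add(Add(56, Mul(8, Pow(3, Rational(1, 2)))), 3) = Add(59, Mul(8, Pow(3, Rational(1, 2)))) ≈ 72.856)
Mul(Add(Mul(Mul(0, g), 5), -306), 118) = Mul(Add(Mul(Mul(0, Add(59, Mul(8, Pow(3, Rational(1, 2))))), 5), -306), 118) = Mul(Add(Mul(0, 5), -306), 118) = Mul(Add(0, -306), 118) = Mul(-306, 118) = -36108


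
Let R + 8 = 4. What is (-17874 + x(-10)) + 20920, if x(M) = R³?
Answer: 2982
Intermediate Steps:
R = -4 (R = -8 + 4 = -4)
x(M) = -64 (x(M) = (-4)³ = -64)
(-17874 + x(-10)) + 20920 = (-17874 - 64) + 20920 = -17938 + 20920 = 2982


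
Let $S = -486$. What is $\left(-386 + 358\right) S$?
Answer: $13608$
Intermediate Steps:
$\left(-386 + 358\right) S = \left(-386 + 358\right) \left(-486\right) = \left(-28\right) \left(-486\right) = 13608$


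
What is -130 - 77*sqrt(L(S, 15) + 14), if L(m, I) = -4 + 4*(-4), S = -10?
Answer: -130 - 77*I*sqrt(6) ≈ -130.0 - 188.61*I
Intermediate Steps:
L(m, I) = -20 (L(m, I) = -4 - 16 = -20)
-130 - 77*sqrt(L(S, 15) + 14) = -130 - 77*sqrt(-20 + 14) = -130 - 77*I*sqrt(6)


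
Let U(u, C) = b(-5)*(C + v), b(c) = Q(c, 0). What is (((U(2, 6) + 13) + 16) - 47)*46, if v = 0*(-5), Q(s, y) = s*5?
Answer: -7728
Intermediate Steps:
Q(s, y) = 5*s
b(c) = 5*c
v = 0
U(u, C) = -25*C (U(u, C) = (5*(-5))*(C + 0) = -25*C)
(((U(2, 6) + 13) + 16) - 47)*46 = (((-25*6 + 13) + 16) - 47)*46 = (((-150 + 13) + 16) - 47)*46 = ((-137 + 16) - 47)*46 = (-121 - 47)*46 = -168*46 = -7728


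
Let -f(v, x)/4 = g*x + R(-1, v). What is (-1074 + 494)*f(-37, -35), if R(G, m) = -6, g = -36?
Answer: 2909280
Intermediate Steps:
f(v, x) = 24 + 144*x (f(v, x) = -4*(-36*x - 6) = -4*(-6 - 36*x) = 24 + 144*x)
(-1074 + 494)*f(-37, -35) = (-1074 + 494)*(24 + 144*(-35)) = -580*(24 - 5040) = -580*(-5016) = 2909280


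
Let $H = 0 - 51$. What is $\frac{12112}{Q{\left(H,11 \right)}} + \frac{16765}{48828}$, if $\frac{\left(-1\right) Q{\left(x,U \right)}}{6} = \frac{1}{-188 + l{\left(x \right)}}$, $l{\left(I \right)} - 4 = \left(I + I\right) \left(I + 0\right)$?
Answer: $- \frac{164870492481}{16276} \approx -1.013 \cdot 10^{7}$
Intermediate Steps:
$H = -51$ ($H = 0 - 51 = -51$)
$l{\left(I \right)} = 4 + 2 I^{2}$ ($l{\left(I \right)} = 4 + \left(I + I\right) \left(I + 0\right) = 4 + 2 I I = 4 + 2 I^{2}$)
$Q{\left(x,U \right)} = - \frac{6}{-184 + 2 x^{2}}$ ($Q{\left(x,U \right)} = - \frac{6}{-188 + \left(4 + 2 x^{2}\right)} = - \frac{6}{-184 + 2 x^{2}}$)
$\frac{12112}{Q{\left(H,11 \right)}} + \frac{16765}{48828} = \frac{12112}{\left(-3\right) \frac{1}{-92 + \left(-51\right)^{2}}} + \frac{16765}{48828} = \frac{12112}{\left(-3\right) \frac{1}{-92 + 2601}} + 16765 \cdot \frac{1}{48828} = \frac{12112}{\left(-3\right) \frac{1}{2509}} + \frac{16765}{48828} = \frac{12112}{- \frac{3}{2509}} + \frac{16765}{48828} = 12112 \left(- \frac{2509}{3}\right) + \frac{16765}{48828} = - \frac{30389008}{3} + \frac{16765}{48828} = - \frac{164870492481}{16276}$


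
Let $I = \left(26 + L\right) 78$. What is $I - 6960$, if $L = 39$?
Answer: $-1890$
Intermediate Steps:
$I = 5070$ ($I = \left(26 + 39\right) 78 = 65 \cdot 78 = 5070$)
$I - 6960 = 5070 - 6960 = -1890$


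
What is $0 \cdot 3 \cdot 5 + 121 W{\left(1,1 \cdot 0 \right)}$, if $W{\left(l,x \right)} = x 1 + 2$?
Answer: $242$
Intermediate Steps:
$W{\left(l,x \right)} = 2 + x$ ($W{\left(l,x \right)} = x + 2 = 2 + x$)
$0 \cdot 3 \cdot 5 + 121 W{\left(1,1 \cdot 0 \right)} = 0 \cdot 3 \cdot 5 + 121 \left(2 + 1 \cdot 0\right) = 0 \cdot 5 + 121 \left(2 + 0\right) = 0 + 121 \cdot 2 = 0 + 242 = 242$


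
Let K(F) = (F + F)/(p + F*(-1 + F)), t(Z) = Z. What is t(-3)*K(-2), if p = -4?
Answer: 6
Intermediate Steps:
K(F) = 2*F/(-4 + F*(-1 + F)) (K(F) = (F + F)/(-4 + F*(-1 + F)) = (2*F)/(-4 + F*(-1 + F)) = 2*F/(-4 + F*(-1 + F)))
t(-3)*K(-2) = -6*(-2)/(-4 + (-2)² - 1*(-2)) = -6*(-2)/(-4 + 4 + 2) = -6*(-2)/2 = -3*(-2) = 6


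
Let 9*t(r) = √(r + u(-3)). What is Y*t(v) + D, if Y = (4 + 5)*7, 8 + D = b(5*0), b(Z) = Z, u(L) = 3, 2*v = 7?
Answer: -8 + 7*√26/2 ≈ 9.8466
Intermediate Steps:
v = 7/2 (v = (½)*7 = 7/2 ≈ 3.5000)
t(r) = √(3 + r)/9 (t(r) = √(r + 3)/9 = √(3 + r)/9)
D = -8 (D = -8 + 5*0 = -8 + 0 = -8)
Y = 63 (Y = 9*7 = 63)
Y*t(v) + D = 63*(√(3 + 7/2)/9) - 8 = 63*(√(13/2)/9) - 8 = 63*((√26/2)/9) - 8 = 63*(√26/18) - 8 = 7*√26/2 - 8 = -8 + 7*√26/2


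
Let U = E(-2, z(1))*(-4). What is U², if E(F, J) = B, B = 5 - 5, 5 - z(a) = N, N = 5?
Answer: 0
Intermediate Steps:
z(a) = 0 (z(a) = 5 - 1*5 = 5 - 5 = 0)
B = 0
E(F, J) = 0
U = 0 (U = 0*(-4) = 0)
U² = 0² = 0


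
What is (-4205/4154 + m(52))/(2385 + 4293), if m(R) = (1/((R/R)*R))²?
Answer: -270623/1785954144 ≈ -0.00015153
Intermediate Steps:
m(R) = R⁻² (m(R) = (1/(1*R))² = (1/R)² = R⁻²)
(-4205/4154 + m(52))/(2385 + 4293) = (-4205/4154 + 52⁻²)/(2385 + 4293) = (-4205*1/4154 + 1/2704)/6678 = (-4205/4154 + 1/2704)*(1/6678) = -5683083/5616208*1/6678 = -270623/1785954144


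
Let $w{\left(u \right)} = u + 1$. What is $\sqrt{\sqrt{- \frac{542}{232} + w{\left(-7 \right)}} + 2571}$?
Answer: $\frac{\sqrt{8648844 + 58 i \sqrt{28043}}}{58} \approx 50.705 + 0.028471 i$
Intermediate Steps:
$w{\left(u \right)} = 1 + u$
$\sqrt{\sqrt{- \frac{542}{232} + w{\left(-7 \right)}} + 2571} = \sqrt{\sqrt{- \frac{542}{232} + \left(1 - 7\right)} + 2571} = \sqrt{\sqrt{\left(-542\right) \frac{1}{232} - 6} + 2571} = \sqrt{\sqrt{- \frac{271}{116} - 6} + 2571} = \sqrt{\sqrt{- \frac{967}{116}} + 2571} = \sqrt{\frac{i \sqrt{28043}}{58} + 2571} = \sqrt{2571 + \frac{i \sqrt{28043}}{58}}$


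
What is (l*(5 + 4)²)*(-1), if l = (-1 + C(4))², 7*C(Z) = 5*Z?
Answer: -13689/49 ≈ -279.37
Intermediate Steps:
C(Z) = 5*Z/7 (C(Z) = (5*Z)/7 = 5*Z/7)
l = 169/49 (l = (-1 + (5/7)*4)² = (-1 + 20/7)² = (13/7)² = 169/49 ≈ 3.4490)
(l*(5 + 4)²)*(-1) = (169*(5 + 4)²/49)*(-1) = ((169/49)*9²)*(-1) = ((169/49)*81)*(-1) = (13689/49)*(-1) = -13689/49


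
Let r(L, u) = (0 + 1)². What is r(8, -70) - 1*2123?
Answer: -2122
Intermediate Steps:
r(L, u) = 1 (r(L, u) = 1² = 1)
r(8, -70) - 1*2123 = 1 - 1*2123 = 1 - 2123 = -2122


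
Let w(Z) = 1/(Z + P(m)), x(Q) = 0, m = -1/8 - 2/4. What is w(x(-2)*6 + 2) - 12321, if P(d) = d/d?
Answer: -36962/3 ≈ -12321.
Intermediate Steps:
m = -5/8 (m = -1*⅛ - 2*¼ = -⅛ - ½ = -5/8 ≈ -0.62500)
P(d) = 1
w(Z) = 1/(1 + Z) (w(Z) = 1/(Z + 1) = 1/(1 + Z))
w(x(-2)*6 + 2) - 12321 = 1/(1 + (0*6 + 2)) - 12321 = 1/(1 + (0 + 2)) - 12321 = 1/(1 + 2) - 12321 = 1/3 - 12321 = ⅓ - 12321 = -36962/3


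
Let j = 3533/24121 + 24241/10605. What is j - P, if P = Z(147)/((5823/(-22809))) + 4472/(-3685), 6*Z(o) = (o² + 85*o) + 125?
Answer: 2336706826794377659/104551666687710 ≈ 22350.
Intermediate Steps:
Z(o) = 125/6 + o²/6 + 85*o/6 (Z(o) = ((o² + 85*o) + 125)/6 = (125 + o² + 85*o)/6 = 125/6 + o²/6 + 85*o/6)
j = 88883518/36543315 (j = 3533*(1/24121) + 24241*(1/10605) = 3533/24121 + 3463/1515 = 88883518/36543315 ≈ 2.4323)
P = -959047856507/42915510 (P = (125/6 + (⅙)*147² + (85/6)*147)/((5823/(-22809))) + 4472/(-3685) = (125/6 + (⅙)*21609 + 4165/2)/((5823*(-1/22809))) + 4472*(-1/3685) = (125/6 + 7203/2 + 4165/2)/(-1941/7603) - 4472/3685 = (34229/6)*(-7603/1941) - 4472/3685 = -260243087/11646 - 4472/3685 = -959047856507/42915510 ≈ -22347.)
j - P = 88883518/36543315 - 1*(-959047856507/42915510) = 88883518/36543315 + 959047856507/42915510 = 2336706826794377659/104551666687710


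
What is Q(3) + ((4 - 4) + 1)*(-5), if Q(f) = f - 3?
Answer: -5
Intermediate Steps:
Q(f) = -3 + f
Q(3) + ((4 - 4) + 1)*(-5) = (-3 + 3) + ((4 - 4) + 1)*(-5) = 0 + (0 + 1)*(-5) = 0 + 1*(-5) = 0 - 5 = -5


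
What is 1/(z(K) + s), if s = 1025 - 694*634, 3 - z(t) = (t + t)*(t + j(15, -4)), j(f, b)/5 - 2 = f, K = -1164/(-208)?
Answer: -1352/594855637 ≈ -2.2728e-6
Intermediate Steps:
K = 291/52 (K = -1164*(-1/208) = 291/52 ≈ 5.5962)
j(f, b) = 10 + 5*f
z(t) = 3 - 2*t*(85 + t) (z(t) = 3 - (t + t)*(t + (10 + 5*15)) = 3 - 2*t*(t + (10 + 75)) = 3 - 2*t*(t + 85) = 3 - 2*t*(85 + t))
s = -438971 (s = 1025 - 439996 = -438971)
1/(z(K) + s) = 1/((3 - 170*291/52 - 2*(291/52)**2) - 438971) = 1/((3 - 24735/26 - 2*84681/2704) - 438971) = 1/((3 - 24735/26 - 84681/1352) - 438971) = 1/(-1366845/1352 - 438971) = 1/(-594855637/1352) = -1352/594855637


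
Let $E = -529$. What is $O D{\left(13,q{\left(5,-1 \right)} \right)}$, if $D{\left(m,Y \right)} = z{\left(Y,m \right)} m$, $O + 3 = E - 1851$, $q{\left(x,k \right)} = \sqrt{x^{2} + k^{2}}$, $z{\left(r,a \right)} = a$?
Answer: $-402727$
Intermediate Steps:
$q{\left(x,k \right)} = \sqrt{k^{2} + x^{2}}$
$O = -2383$ ($O = -3 - 2380 = -2383$)
$D{\left(m,Y \right)} = m^{2}$ ($D{\left(m,Y \right)} = m m = m^{2}$)
$O D{\left(13,q{\left(5,-1 \right)} \right)} = - 2383 \cdot 13^{2} = \left(-2383\right) 169 = -402727$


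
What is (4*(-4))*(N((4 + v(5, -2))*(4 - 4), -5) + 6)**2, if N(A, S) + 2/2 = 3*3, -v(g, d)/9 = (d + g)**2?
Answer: -3136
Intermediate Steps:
v(g, d) = -9*(d + g)**2
N(A, S) = 8 (N(A, S) = -1 + 3*3 = -1 + 9 = 8)
(4*(-4))*(N((4 + v(5, -2))*(4 - 4), -5) + 6)**2 = (4*(-4))*(8 + 6)**2 = -16*14**2 = -16*196 = -3136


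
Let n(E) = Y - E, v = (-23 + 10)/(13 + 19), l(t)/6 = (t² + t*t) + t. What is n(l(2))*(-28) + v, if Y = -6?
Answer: 59123/32 ≈ 1847.6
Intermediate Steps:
l(t) = 6*t + 12*t² (l(t) = 6*((t² + t*t) + t) = 6*((t² + t²) + t) = 6*(2*t² + t) = 6*(t + 2*t²) = 6*t + 12*t²)
v = -13/32 ≈ -0.40625
n(E) = -6 - E
n(l(2))*(-28) + v = (-6 - 6*2*(1 + 2*2))*(-28) - 13/32 = (-6 - 6*2*(1 + 4))*(-28) - 13/32 = (-6 - 6*2*5)*(-28) - 13/32 = (-6 - 1*60)*(-28) - 13/32 = (-6 - 60)*(-28) - 13/32 = -66*(-28) - 13/32 = 1848 - 13/32 = 59123/32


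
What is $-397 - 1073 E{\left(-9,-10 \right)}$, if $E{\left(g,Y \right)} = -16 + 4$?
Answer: $12479$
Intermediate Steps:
$E{\left(g,Y \right)} = -12$
$-397 - 1073 E{\left(-9,-10 \right)} = -397 - -12876 = -397 + 12876 = 12479$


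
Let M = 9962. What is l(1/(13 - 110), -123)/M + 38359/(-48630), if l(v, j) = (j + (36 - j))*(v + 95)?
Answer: -615766859/1382113230 ≈ -0.44553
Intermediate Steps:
l(v, j) = 3420 + 36*v (l(v, j) = 36*(95 + v) = 3420 + 36*v)
l(1/(13 - 110), -123)/M + 38359/(-48630) = (3420 + 36/(13 - 110))/9962 + 38359/(-48630) = (3420 + 36/(-97))*(1/9962) + 38359*(-1/48630) = (3420 + 36*(-1/97))*(1/9962) - 38359/48630 = (3420 - 36/97)*(1/9962) - 38359/48630 = (331704/97)*(1/9962) - 38359/48630 = 9756/28421 - 38359/48630 = -615766859/1382113230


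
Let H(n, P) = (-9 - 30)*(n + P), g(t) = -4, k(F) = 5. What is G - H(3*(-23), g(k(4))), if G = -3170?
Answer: -6017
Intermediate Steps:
H(n, P) = -39*P - 39*n (H(n, P) = -39*(P + n) = -39*P - 39*n)
G - H(3*(-23), g(k(4))) = -3170 - (-39*(-4) - 117*(-23)) = -3170 - (156 - 39*(-69)) = -3170 - (156 + 2691) = -3170 - 1*2847 = -3170 - 2847 = -6017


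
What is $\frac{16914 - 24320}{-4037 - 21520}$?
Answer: $\frac{1058}{3651} \approx 0.28978$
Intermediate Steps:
$\frac{16914 - 24320}{-4037 - 21520} = - \frac{7406}{-25557} = \left(-7406\right) \left(- \frac{1}{25557}\right) = \frac{1058}{3651}$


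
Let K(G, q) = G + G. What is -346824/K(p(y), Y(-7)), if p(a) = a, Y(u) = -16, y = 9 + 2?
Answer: -173412/11 ≈ -15765.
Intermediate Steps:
y = 11
K(G, q) = 2*G
-346824/K(p(y), Y(-7)) = -346824/(2*11) = -346824/22 = -346824*1/22 = -173412/11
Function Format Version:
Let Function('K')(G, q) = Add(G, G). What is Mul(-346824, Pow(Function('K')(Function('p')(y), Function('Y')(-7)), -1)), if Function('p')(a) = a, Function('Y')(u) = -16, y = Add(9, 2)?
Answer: Rational(-173412, 11) ≈ -15765.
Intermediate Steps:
y = 11
Function('K')(G, q) = Mul(2, G)
Mul(-346824, Pow(Function('K')(Function('p')(y), Function('Y')(-7)), -1)) = Mul(-346824, Pow(Mul(2, 11), -1)) = Mul(-346824, Pow(22, -1)) = Mul(-346824, Rational(1, 22)) = Rational(-173412, 11)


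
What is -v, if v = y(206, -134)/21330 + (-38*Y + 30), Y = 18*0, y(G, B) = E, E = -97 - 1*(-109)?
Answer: -106652/3555 ≈ -30.001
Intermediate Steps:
E = 12 (E = -97 + 109 = 12)
y(G, B) = 12
Y = 0
v = 106652/3555 (v = 12/21330 + (-38*0 + 30) = 12*(1/21330) + (0 + 30) = 2/3555 + 30 = 106652/3555 ≈ 30.001)
-v = -1*106652/3555 = -106652/3555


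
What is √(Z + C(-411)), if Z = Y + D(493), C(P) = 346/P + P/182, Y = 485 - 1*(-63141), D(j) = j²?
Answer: √1715933304326514/74802 ≈ 553.78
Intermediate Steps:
Y = 63626 (Y = 485 + 63141 = 63626)
C(P) = 346/P + P/182 (C(P) = 346/P + P*(1/182) = 346/P + P/182)
Z = 306675 (Z = 63626 + 493² = 63626 + 243049 = 306675)
√(Z + C(-411)) = √(306675 + (346/(-411) + (1/182)*(-411))) = √(306675 + (346*(-1/411) - 411/182)) = √(306675 + (-346/411 - 411/182)) = √(306675 - 231893/74802) = √(22939671457/74802) = √1715933304326514/74802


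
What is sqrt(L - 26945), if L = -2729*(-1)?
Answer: 2*I*sqrt(6054) ≈ 155.61*I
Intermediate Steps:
L = 2729
sqrt(L - 26945) = sqrt(2729 - 26945) = sqrt(-24216) = 2*I*sqrt(6054)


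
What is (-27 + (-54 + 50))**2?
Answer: 961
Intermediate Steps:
(-27 + (-54 + 50))**2 = (-27 - 4)**2 = (-31)**2 = 961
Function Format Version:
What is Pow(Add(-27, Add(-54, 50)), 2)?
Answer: 961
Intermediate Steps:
Pow(Add(-27, Add(-54, 50)), 2) = Pow(Add(-27, -4), 2) = Pow(-31, 2) = 961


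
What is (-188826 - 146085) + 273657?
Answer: -61254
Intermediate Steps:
(-188826 - 146085) + 273657 = -334911 + 273657 = -61254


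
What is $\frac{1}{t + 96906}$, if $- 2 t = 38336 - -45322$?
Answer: $\frac{1}{55077} \approx 1.8156 \cdot 10^{-5}$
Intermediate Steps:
$t = -41829$ ($t = - \frac{38336 - -45322}{2} = - \frac{38336 + 45322}{2} = \left(- \frac{1}{2}\right) 83658 = -41829$)
$\frac{1}{t + 96906} = \frac{1}{-41829 + 96906} = \frac{1}{55077}$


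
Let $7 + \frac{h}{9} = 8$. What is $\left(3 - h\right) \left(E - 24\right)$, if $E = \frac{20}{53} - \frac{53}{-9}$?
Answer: $\frac{16918}{159} \approx 106.4$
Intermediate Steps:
$h = 9$ ($h = -63 + 9 \cdot 8 = -63 + 72 = 9$)
$E = \frac{2989}{477}$ ($E = 20 \cdot \frac{1}{53} - - \frac{53}{9} = \frac{20}{53} + \frac{53}{9} = \frac{2989}{477} \approx 6.2663$)
$\left(3 - h\right) \left(E - 24\right) = \left(3 - 9\right) \left(\frac{2989}{477} - 24\right) = \left(3 - 9\right) \left(- \frac{8459}{477}\right) = \left(-6\right) \left(- \frac{8459}{477}\right) = \frac{16918}{159}$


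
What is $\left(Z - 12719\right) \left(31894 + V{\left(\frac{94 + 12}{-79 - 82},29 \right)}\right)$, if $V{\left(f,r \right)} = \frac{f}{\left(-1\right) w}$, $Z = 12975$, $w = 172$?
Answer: $\frac{56525360256}{6923} \approx 8.1649 \cdot 10^{6}$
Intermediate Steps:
$V{\left(f,r \right)} = - \frac{f}{172}$ ($V{\left(f,r \right)} = \frac{f}{\left(-1\right) 172} = \frac{f}{-172} = f \left(- \frac{1}{172}\right) = - \frac{f}{172}$)
$\left(Z - 12719\right) \left(31894 + V{\left(\frac{94 + 12}{-79 - 82},29 \right)}\right) = \left(12975 - 12719\right) \left(31894 - \frac{\left(94 + 12\right) \frac{1}{-79 - 82}}{172}\right) = 256 \left(31894 - \frac{106 \frac{1}{-161}}{172}\right) = 256 \left(31894 - \frac{106 \left(- \frac{1}{161}\right)}{172}\right) = 256 \left(31894 - - \frac{53}{13846}\right) = 256 \left(31894 + \frac{53}{13846}\right) = 256 \cdot \frac{441604377}{13846} = \frac{56525360256}{6923}$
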